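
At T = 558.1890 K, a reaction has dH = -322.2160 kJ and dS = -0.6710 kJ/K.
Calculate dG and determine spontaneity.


T*dS = 558.1890 * -0.6710 = -374.5448 kJ
dG = -322.2160 + 374.5448 = 52.3288 kJ (non-spontaneous)

dG = 52.3288 kJ, non-spontaneous


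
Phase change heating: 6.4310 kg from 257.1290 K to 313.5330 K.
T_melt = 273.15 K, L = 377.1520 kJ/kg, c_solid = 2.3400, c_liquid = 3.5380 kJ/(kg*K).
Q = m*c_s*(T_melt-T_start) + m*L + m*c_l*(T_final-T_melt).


Q1 (sensible, solid) = 6.4310 * 2.3400 * 16.0210 = 241.0927 kJ
Q2 (latent) = 6.4310 * 377.1520 = 2425.4645 kJ
Q3 (sensible, liquid) = 6.4310 * 3.5380 * 40.3830 = 918.8295 kJ
Q_total = 3585.3866 kJ

3585.3866 kJ


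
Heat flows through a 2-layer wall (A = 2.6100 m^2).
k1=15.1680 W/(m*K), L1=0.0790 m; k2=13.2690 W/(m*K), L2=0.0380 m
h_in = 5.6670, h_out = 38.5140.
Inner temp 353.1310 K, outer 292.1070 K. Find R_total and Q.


R_conv_in = 1/(5.6670*2.6100) = 0.0676
R_1 = 0.0790/(15.1680*2.6100) = 0.0020
R_2 = 0.0380/(13.2690*2.6100) = 0.0011
R_conv_out = 1/(38.5140*2.6100) = 0.0099
R_total = 0.0807 K/W
Q = 61.0240 / 0.0807 = 756.6506 W

R_total = 0.0807 K/W, Q = 756.6506 W


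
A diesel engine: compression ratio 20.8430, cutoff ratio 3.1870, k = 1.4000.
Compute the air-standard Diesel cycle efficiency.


r^(k-1) = 3.3696
rc^k = 5.0668
eta = 0.6058 = 60.5821%

60.5821%


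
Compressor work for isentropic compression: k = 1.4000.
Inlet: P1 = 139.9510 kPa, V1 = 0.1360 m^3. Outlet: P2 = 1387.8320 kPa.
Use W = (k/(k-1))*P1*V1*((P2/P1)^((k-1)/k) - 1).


(k-1)/k = 0.2857
(P2/P1)^exp = 1.9261
W = 3.5000 * 139.9510 * 0.1360 * (1.9261 - 1) = 61.6924 kJ

61.6924 kJ


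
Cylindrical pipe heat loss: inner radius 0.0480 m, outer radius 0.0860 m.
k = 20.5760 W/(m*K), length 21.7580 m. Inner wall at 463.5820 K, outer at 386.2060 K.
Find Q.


dT = 77.3760 K
ln(ro/ri) = 0.5831
Q = 2*pi*20.5760*21.7580*77.3760 / 0.5831 = 373240.3202 W

373240.3202 W


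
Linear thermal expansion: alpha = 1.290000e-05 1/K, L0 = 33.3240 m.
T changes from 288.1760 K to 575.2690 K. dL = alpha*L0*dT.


dT = 287.0930 K
dL = 1.290000e-05 * 33.3240 * 287.0930 = 0.123415 m
L_final = 33.447415 m

dL = 0.123415 m


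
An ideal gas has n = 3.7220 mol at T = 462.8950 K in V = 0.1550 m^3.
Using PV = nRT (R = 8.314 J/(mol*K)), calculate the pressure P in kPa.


P = nRT/V = 3.7220 * 8.314 * 462.8950 / 0.1550
= 14324.1506 / 0.1550 = 92413.8749 Pa = 92.4139 kPa

92.4139 kPa


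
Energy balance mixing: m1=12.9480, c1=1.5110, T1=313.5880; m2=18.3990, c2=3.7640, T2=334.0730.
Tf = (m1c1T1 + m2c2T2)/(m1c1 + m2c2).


num = 29271.0066
den = 88.8183
Tf = 329.5607 K

329.5607 K


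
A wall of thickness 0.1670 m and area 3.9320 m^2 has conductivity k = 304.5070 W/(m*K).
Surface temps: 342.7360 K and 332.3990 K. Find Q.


dT = 10.3370 K
Q = 304.5070 * 3.9320 * 10.3370 / 0.1670 = 74112.0515 W

74112.0515 W


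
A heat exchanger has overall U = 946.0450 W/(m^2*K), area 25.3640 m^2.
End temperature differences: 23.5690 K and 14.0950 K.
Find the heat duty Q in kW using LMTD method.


LMTD = 18.4279 K
Q = 946.0450 * 25.3640 * 18.4279 = 442186.0522 W = 442.1861 kW

442.1861 kW


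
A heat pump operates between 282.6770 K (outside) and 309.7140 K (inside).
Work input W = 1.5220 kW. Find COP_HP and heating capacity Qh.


COP = 309.7140 / 27.0370 = 11.4552
Qh = 11.4552 * 1.5220 = 17.4348 kW

COP = 11.4552, Qh = 17.4348 kW


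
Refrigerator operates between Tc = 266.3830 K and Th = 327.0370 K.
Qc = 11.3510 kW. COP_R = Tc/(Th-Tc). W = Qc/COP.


COP = 266.3830 / 60.6540 = 4.3918
W = 11.3510 / 4.3918 = 2.5846 kW

COP = 4.3918, W = 2.5846 kW


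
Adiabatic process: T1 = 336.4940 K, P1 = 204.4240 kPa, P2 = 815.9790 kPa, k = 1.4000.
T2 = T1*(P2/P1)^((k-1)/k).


(k-1)/k = 0.2857
(P2/P1)^exp = 1.4851
T2 = 336.4940 * 1.4851 = 499.7279 K

499.7279 K


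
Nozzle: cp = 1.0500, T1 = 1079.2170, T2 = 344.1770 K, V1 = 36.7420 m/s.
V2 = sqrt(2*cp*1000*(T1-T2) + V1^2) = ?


dT = 735.0400 K
2*cp*1000*dT = 1543584.0000
V1^2 = 1349.9746
V2 = sqrt(1544933.9746) = 1242.9537 m/s

1242.9537 m/s


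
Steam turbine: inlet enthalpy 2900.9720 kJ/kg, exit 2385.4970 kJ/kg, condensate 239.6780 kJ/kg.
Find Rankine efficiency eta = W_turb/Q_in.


W = 515.4750 kJ/kg
Q_in = 2661.2940 kJ/kg
eta = 0.1937 = 19.3693%

eta = 19.3693%


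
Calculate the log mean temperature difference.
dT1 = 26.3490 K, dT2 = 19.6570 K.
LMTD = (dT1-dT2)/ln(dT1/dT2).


dT1/dT2 = 1.3404
ln(dT1/dT2) = 0.2930
LMTD = 6.6920 / 0.2930 = 22.8398 K

22.8398 K


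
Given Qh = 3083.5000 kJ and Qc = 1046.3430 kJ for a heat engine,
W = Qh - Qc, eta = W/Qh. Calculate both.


W = 3083.5000 - 1046.3430 = 2037.1570 kJ
eta = 2037.1570 / 3083.5000 = 0.6607 = 66.0664%

W = 2037.1570 kJ, eta = 66.0664%


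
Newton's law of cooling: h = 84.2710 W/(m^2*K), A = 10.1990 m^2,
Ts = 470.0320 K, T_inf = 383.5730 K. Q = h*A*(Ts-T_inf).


dT = 86.4590 K
Q = 84.2710 * 10.1990 * 86.4590 = 74309.7752 W

74309.7752 W


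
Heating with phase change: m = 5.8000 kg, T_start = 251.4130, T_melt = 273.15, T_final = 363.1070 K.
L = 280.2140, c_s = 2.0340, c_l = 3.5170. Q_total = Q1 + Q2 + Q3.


Q1 (sensible, solid) = 5.8000 * 2.0340 * 21.7370 = 256.4357 kJ
Q2 (latent) = 5.8000 * 280.2140 = 1625.2412 kJ
Q3 (sensible, liquid) = 5.8000 * 3.5170 * 89.9570 = 1834.9969 kJ
Q_total = 3716.6738 kJ

3716.6738 kJ


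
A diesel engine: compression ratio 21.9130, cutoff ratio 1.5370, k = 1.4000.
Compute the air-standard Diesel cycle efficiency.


r^(k-1) = 3.4378
rc^k = 1.8253
eta = 0.6807 = 68.0663%

68.0663%


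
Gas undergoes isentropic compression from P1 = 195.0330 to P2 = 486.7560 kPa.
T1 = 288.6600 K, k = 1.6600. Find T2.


(k-1)/k = 0.3976
(P2/P1)^exp = 1.4385
T2 = 288.6600 * 1.4385 = 415.2511 K

415.2511 K


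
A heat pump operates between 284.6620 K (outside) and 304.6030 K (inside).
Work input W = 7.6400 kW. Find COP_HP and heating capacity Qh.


COP = 304.6030 / 19.9410 = 15.2752
Qh = 15.2752 * 7.6400 = 116.7026 kW

COP = 15.2752, Qh = 116.7026 kW


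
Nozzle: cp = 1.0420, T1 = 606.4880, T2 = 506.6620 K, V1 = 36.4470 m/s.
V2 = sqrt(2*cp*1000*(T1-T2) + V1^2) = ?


dT = 99.8260 K
2*cp*1000*dT = 208037.3840
V1^2 = 1328.3838
V2 = sqrt(209365.7678) = 457.5650 m/s

457.5650 m/s


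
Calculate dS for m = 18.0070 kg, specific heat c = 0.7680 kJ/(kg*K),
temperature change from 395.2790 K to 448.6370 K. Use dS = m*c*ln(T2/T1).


T2/T1 = 1.1350
ln(T2/T1) = 0.1266
dS = 18.0070 * 0.7680 * 0.1266 = 1.7511 kJ/K

1.7511 kJ/K


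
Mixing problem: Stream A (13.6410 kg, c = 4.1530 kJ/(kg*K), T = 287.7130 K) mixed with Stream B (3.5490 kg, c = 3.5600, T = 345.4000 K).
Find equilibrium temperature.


num = 20663.1857
den = 69.2855
Tf = 298.2324 K

298.2324 K


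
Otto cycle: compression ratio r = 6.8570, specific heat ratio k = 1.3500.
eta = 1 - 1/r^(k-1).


r^(k-1) = 1.9618
eta = 1 - 1/1.9618 = 0.4903 = 49.0255%

49.0255%


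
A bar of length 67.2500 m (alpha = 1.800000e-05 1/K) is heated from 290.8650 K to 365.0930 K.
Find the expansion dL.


dT = 74.2280 K
dL = 1.800000e-05 * 67.2500 * 74.2280 = 0.089853 m
L_final = 67.339853 m

dL = 0.089853 m


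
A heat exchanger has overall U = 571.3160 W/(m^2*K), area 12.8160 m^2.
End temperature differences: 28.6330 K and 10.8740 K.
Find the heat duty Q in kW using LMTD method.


LMTD = 18.3426 K
Q = 571.3160 * 12.8160 * 18.3426 = 134303.9907 W = 134.3040 kW

134.3040 kW


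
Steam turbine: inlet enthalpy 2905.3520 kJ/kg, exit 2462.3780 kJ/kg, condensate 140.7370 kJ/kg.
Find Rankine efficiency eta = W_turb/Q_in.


W = 442.9740 kJ/kg
Q_in = 2764.6150 kJ/kg
eta = 0.1602 = 16.0230%

eta = 16.0230%


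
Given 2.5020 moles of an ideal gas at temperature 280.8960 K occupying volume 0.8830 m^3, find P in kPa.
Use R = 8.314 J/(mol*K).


P = nRT/V = 2.5020 * 8.314 * 280.8960 / 0.8830
= 5843.0941 / 0.8830 = 6617.3206 Pa = 6.6173 kPa

6.6173 kPa


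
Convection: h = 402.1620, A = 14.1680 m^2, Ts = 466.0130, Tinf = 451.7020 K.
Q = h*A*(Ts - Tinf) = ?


dT = 14.3110 K
Q = 402.1620 * 14.1680 * 14.3110 = 81541.6625 W

81541.6625 W


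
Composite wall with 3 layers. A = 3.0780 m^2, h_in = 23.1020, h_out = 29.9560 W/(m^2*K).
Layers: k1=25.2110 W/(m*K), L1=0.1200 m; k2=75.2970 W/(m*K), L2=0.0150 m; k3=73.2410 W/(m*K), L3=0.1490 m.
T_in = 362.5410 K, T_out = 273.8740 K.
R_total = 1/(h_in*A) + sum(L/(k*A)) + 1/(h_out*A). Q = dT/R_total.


R_conv_in = 1/(23.1020*3.0780) = 0.0141
R_1 = 0.1200/(25.2110*3.0780) = 0.0015
R_2 = 0.0150/(75.2970*3.0780) = 6.4721e-05
R_3 = 0.1490/(73.2410*3.0780) = 0.0007
R_conv_out = 1/(29.9560*3.0780) = 0.0108
R_total = 0.0272 K/W
Q = 88.6670 / 0.0272 = 3262.1381 W

R_total = 0.0272 K/W, Q = 3262.1381 W


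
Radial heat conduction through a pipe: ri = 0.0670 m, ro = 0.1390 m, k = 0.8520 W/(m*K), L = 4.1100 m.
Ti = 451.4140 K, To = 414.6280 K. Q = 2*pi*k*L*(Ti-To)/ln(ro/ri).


dT = 36.7860 K
ln(ro/ri) = 0.7298
Q = 2*pi*0.8520*4.1100*36.7860 / 0.7298 = 1109.0500 W

1109.0500 W


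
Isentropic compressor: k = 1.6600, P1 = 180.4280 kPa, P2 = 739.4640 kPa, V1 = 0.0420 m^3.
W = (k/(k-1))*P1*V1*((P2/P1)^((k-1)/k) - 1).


(k-1)/k = 0.3976
(P2/P1)^exp = 1.7521
W = 2.5152 * 180.4280 * 0.0420 * (1.7521 - 1) = 14.3356 kJ

14.3356 kJ


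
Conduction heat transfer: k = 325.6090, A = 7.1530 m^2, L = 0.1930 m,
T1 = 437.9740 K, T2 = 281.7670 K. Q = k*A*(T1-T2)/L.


dT = 156.2070 K
Q = 325.6090 * 7.1530 * 156.2070 / 0.1930 = 1885071.4167 W

1885071.4167 W


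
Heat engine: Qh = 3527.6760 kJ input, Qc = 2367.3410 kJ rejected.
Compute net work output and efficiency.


W = 3527.6760 - 2367.3410 = 1160.3350 kJ
eta = 1160.3350 / 3527.6760 = 0.3289 = 32.8923%

W = 1160.3350 kJ, eta = 32.8923%


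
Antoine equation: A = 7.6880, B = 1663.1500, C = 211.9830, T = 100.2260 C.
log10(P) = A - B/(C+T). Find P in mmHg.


C+T = 312.2090
B/(C+T) = 5.3270
log10(P) = 7.6880 - 5.3270 = 2.3610
P = 10^2.3610 = 229.5934 mmHg

229.5934 mmHg


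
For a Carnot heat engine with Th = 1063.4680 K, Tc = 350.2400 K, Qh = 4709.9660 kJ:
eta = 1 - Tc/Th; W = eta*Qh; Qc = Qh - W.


eta = 1 - 350.2400/1063.4680 = 0.6707
W = 0.6707 * 4709.9660 = 3158.7971 kJ
Qc = 4709.9660 - 3158.7971 = 1551.1689 kJ

eta = 67.0662%, W = 3158.7971 kJ, Qc = 1551.1689 kJ


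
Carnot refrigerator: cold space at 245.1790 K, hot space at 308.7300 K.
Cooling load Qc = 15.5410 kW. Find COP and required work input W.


COP = 245.1790 / 63.5510 = 3.8580
W = 15.5410 / 3.8580 = 4.0283 kW

COP = 3.8580, W = 4.0283 kW


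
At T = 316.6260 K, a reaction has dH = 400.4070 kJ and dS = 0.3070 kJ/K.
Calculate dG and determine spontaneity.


T*dS = 316.6260 * 0.3070 = 97.2042 kJ
dG = 400.4070 - 97.2042 = 303.2028 kJ (non-spontaneous)

dG = 303.2028 kJ, non-spontaneous


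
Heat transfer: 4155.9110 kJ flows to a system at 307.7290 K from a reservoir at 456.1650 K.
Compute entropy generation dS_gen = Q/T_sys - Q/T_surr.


dS_sys = 4155.9110/307.7290 = 13.5051 kJ/K
dS_surr = -4155.9110/456.1650 = -9.1105 kJ/K
dS_gen = 13.5051 - 9.1105 = 4.3946 kJ/K (irreversible)

dS_gen = 4.3946 kJ/K, irreversible


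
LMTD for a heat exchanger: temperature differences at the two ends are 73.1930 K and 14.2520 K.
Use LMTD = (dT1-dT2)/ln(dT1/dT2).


dT1/dT2 = 5.1356
ln(dT1/dT2) = 1.6362
LMTD = 58.9410 / 1.6362 = 36.0230 K

36.0230 K


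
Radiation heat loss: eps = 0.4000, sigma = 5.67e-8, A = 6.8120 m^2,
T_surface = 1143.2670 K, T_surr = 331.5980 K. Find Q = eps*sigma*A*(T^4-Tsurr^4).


T^4 = 1.7084e+12
Tsurr^4 = 1.2091e+10
Q = 0.4000 * 5.67e-8 * 6.8120 * 1.6963e+12 = 262073.9635 W

262073.9635 W


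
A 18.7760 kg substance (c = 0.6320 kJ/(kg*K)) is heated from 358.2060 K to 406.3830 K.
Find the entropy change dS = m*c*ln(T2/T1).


T2/T1 = 1.1345
ln(T2/T1) = 0.1262
dS = 18.7760 * 0.6320 * 0.1262 = 1.4974 kJ/K

1.4974 kJ/K


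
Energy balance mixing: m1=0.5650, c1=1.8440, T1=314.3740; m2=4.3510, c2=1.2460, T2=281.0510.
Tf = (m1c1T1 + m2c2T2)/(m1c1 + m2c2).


num = 1851.2084
den = 6.4632
Tf = 286.4226 K

286.4226 K


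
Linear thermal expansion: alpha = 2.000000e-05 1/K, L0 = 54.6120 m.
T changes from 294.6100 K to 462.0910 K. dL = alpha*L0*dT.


dT = 167.4810 K
dL = 2.000000e-05 * 54.6120 * 167.4810 = 0.182929 m
L_final = 54.794929 m

dL = 0.182929 m


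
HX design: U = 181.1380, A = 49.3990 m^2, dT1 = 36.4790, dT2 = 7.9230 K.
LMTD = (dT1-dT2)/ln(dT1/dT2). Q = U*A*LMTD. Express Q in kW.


LMTD = 18.7011 K
Q = 181.1380 * 49.3990 * 18.7011 = 167338.3551 W = 167.3384 kW

167.3384 kW


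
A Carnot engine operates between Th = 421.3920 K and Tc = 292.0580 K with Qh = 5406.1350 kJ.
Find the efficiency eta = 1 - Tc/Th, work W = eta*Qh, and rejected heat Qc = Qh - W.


eta = 1 - 292.0580/421.3920 = 0.3069
W = 0.3069 * 5406.1350 = 1659.2557 kJ
Qc = 5406.1350 - 1659.2557 = 3746.8793 kJ

eta = 30.6921%, W = 1659.2557 kJ, Qc = 3746.8793 kJ


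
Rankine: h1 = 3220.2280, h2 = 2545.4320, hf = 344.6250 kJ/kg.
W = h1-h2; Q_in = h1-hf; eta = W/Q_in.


W = 674.7960 kJ/kg
Q_in = 2875.6030 kJ/kg
eta = 0.2347 = 23.4662%

eta = 23.4662%


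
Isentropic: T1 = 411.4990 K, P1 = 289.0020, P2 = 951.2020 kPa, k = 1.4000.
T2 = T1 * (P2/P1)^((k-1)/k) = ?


(k-1)/k = 0.2857
(P2/P1)^exp = 1.4055
T2 = 411.4990 * 1.4055 = 578.3481 K

578.3481 K


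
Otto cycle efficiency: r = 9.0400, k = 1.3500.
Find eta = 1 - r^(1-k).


r^(k-1) = 2.1610
eta = 1 - 1/2.1610 = 0.5373 = 53.7256%

53.7256%


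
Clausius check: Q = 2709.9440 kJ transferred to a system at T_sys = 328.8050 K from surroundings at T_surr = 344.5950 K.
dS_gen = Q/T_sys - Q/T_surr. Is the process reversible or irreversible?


dS_sys = 2709.9440/328.8050 = 8.2418 kJ/K
dS_surr = -2709.9440/344.5950 = -7.8641 kJ/K
dS_gen = 8.2418 - 7.8641 = 0.3777 kJ/K (irreversible)

dS_gen = 0.3777 kJ/K, irreversible


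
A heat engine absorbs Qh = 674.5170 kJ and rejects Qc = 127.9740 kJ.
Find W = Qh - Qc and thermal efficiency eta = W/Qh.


W = 674.5170 - 127.9740 = 546.5430 kJ
eta = 546.5430 / 674.5170 = 0.8103 = 81.0273%

W = 546.5430 kJ, eta = 81.0273%


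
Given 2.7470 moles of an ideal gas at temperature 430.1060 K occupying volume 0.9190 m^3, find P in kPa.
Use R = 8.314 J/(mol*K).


P = nRT/V = 2.7470 * 8.314 * 430.1060 / 0.9190
= 9823.0008 / 0.9190 = 10688.7931 Pa = 10.6888 kPa

10.6888 kPa


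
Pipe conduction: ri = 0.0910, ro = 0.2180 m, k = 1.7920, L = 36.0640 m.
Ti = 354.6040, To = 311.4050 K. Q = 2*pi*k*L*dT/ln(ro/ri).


dT = 43.1990 K
ln(ro/ri) = 0.8736
Q = 2*pi*1.7920*36.0640*43.1990 / 0.8736 = 20078.6801 W

20078.6801 W


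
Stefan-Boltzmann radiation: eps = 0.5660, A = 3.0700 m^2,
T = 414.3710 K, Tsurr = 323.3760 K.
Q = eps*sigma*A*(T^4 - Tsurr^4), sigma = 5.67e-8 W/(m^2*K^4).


T^4 = 2.9482e+10
Tsurr^4 = 1.0935e+10
Q = 0.5660 * 5.67e-8 * 3.0700 * 1.8547e+10 = 1827.2796 W

1827.2796 W


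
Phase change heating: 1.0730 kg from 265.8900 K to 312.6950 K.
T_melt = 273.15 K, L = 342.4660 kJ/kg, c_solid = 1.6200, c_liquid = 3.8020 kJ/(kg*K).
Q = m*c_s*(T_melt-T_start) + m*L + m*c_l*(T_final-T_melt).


Q1 (sensible, solid) = 1.0730 * 1.6200 * 7.2600 = 12.6198 kJ
Q2 (latent) = 1.0730 * 342.4660 = 367.4660 kJ
Q3 (sensible, liquid) = 1.0730 * 3.8020 * 39.5450 = 161.3256 kJ
Q_total = 541.4114 kJ

541.4114 kJ


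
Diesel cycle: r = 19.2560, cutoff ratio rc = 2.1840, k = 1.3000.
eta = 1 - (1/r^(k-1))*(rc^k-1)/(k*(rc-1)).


r^(k-1) = 2.4287
rc^k = 2.7608
eta = 0.5290 = 52.8985%

52.8985%


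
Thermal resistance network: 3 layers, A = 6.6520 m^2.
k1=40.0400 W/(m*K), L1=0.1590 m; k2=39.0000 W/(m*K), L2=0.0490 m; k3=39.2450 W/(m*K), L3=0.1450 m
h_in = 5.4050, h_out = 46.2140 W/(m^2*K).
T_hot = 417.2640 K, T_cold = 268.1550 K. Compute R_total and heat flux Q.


R_conv_in = 1/(5.4050*6.6520) = 0.0278
R_1 = 0.1590/(40.0400*6.6520) = 0.0006
R_2 = 0.0490/(39.0000*6.6520) = 0.0002
R_3 = 0.1450/(39.2450*6.6520) = 0.0006
R_conv_out = 1/(46.2140*6.6520) = 0.0033
R_total = 0.0324 K/W
Q = 149.1090 / 0.0324 = 4601.0682 W

R_total = 0.0324 K/W, Q = 4601.0682 W


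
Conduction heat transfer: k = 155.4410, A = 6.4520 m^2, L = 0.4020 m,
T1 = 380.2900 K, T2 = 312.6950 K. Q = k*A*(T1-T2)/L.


dT = 67.5950 K
Q = 155.4410 * 6.4520 * 67.5950 / 0.4020 = 168635.2883 W

168635.2883 W


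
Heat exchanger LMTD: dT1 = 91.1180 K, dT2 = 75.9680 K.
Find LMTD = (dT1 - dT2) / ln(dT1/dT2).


dT1/dT2 = 1.1994
ln(dT1/dT2) = 0.1818
LMTD = 15.1500 / 0.1818 = 83.3135 K

83.3135 K


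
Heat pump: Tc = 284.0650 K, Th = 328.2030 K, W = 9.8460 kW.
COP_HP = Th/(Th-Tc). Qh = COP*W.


COP = 328.2030 / 44.1380 = 7.4358
Qh = 7.4358 * 9.8460 = 73.2133 kW

COP = 7.4358, Qh = 73.2133 kW


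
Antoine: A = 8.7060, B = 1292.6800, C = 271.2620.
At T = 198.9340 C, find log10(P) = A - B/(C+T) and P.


C+T = 470.1960
B/(C+T) = 2.7492
log10(P) = 8.7060 - 2.7492 = 5.9568
P = 10^5.9568 = 905239.5319 mmHg

905239.5319 mmHg


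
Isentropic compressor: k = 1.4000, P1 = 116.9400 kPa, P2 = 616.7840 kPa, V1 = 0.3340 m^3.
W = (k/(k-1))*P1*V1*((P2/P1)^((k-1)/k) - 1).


(k-1)/k = 0.2857
(P2/P1)^exp = 1.6082
W = 3.5000 * 116.9400 * 0.3340 * (1.6082 - 1) = 83.1398 kJ

83.1398 kJ


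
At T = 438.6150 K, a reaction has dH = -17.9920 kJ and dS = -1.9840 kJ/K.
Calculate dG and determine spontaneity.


T*dS = 438.6150 * -1.9840 = -870.2122 kJ
dG = -17.9920 + 870.2122 = 852.2202 kJ (non-spontaneous)

dG = 852.2202 kJ, non-spontaneous


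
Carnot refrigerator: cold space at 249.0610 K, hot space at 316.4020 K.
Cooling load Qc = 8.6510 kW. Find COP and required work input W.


COP = 249.0610 / 67.3410 = 3.6985
W = 8.6510 / 3.6985 = 2.3391 kW

COP = 3.6985, W = 2.3391 kW


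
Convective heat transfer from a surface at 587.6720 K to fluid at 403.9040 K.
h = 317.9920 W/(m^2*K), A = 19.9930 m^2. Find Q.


dT = 183.7680 K
Q = 317.9920 * 19.9930 * 183.7680 = 1168326.0198 W

1168326.0198 W


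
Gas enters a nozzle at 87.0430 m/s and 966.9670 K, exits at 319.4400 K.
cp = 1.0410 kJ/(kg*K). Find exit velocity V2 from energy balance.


dT = 647.5270 K
2*cp*1000*dT = 1348151.2140
V1^2 = 7576.4838
V2 = sqrt(1355727.6978) = 1164.3572 m/s

1164.3572 m/s


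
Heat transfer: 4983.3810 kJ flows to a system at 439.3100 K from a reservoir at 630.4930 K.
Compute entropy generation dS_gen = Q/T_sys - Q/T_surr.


dS_sys = 4983.3810/439.3100 = 11.3437 kJ/K
dS_surr = -4983.3810/630.4930 = -7.9039 kJ/K
dS_gen = 11.3437 - 7.9039 = 3.4397 kJ/K (irreversible)

dS_gen = 3.4397 kJ/K, irreversible


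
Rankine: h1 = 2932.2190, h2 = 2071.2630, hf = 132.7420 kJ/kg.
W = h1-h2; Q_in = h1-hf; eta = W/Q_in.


W = 860.9560 kJ/kg
Q_in = 2799.4770 kJ/kg
eta = 0.3075 = 30.7542%

eta = 30.7542%


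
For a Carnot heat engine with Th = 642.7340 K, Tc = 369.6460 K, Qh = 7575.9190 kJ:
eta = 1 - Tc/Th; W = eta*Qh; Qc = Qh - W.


eta = 1 - 369.6460/642.7340 = 0.4249
W = 0.4249 * 7575.9190 = 3218.8939 kJ
Qc = 7575.9190 - 3218.8939 = 4357.0251 kJ

eta = 42.4885%, W = 3218.8939 kJ, Qc = 4357.0251 kJ


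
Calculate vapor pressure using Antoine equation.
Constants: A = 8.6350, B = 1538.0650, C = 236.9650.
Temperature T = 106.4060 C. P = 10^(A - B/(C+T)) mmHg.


C+T = 343.3710
B/(C+T) = 4.4793
log10(P) = 8.6350 - 4.4793 = 4.1557
P = 10^4.1557 = 14311.6744 mmHg

14311.6744 mmHg


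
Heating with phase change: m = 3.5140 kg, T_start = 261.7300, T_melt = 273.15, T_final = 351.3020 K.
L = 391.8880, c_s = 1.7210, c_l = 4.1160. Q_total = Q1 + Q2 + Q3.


Q1 (sensible, solid) = 3.5140 * 1.7210 * 11.4200 = 69.0635 kJ
Q2 (latent) = 3.5140 * 391.8880 = 1377.0944 kJ
Q3 (sensible, liquid) = 3.5140 * 4.1160 * 78.1520 = 1130.3611 kJ
Q_total = 2576.5191 kJ

2576.5191 kJ


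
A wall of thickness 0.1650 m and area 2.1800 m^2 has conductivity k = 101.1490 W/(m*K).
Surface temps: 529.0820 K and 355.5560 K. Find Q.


dT = 173.5260 K
Q = 101.1490 * 2.1800 * 173.5260 / 0.1650 = 231898.9054 W

231898.9054 W


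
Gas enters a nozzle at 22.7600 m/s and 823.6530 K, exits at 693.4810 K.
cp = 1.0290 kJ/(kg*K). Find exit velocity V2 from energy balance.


dT = 130.1720 K
2*cp*1000*dT = 267893.9760
V1^2 = 518.0176
V2 = sqrt(268411.9936) = 518.0849 m/s

518.0849 m/s


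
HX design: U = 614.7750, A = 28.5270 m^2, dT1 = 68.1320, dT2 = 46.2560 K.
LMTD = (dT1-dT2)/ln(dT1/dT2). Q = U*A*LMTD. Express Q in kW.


LMTD = 56.4898 K
Q = 614.7750 * 28.5270 * 56.4898 = 990700.2391 W = 990.7002 kW

990.7002 kW


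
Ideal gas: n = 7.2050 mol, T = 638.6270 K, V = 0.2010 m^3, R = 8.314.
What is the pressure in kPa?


P = nRT/V = 7.2050 * 8.314 * 638.6270 / 0.2010
= 38255.2708 / 0.2010 = 190324.7306 Pa = 190.3247 kPa

190.3247 kPa


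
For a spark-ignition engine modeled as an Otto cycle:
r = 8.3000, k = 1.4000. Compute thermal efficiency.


r^(k-1) = 2.3315
eta = 1 - 1/2.3315 = 0.5711 = 57.1087%

57.1087%


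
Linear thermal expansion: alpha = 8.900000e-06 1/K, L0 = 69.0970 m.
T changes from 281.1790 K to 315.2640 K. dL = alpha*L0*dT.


dT = 34.0850 K
dL = 8.900000e-06 * 69.0970 * 34.0850 = 0.020961 m
L_final = 69.117961 m

dL = 0.020961 m


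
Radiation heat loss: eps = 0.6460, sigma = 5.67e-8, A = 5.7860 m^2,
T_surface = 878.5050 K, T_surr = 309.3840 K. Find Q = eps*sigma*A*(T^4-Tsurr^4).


T^4 = 5.9563e+11
Tsurr^4 = 9.1620e+09
Q = 0.6460 * 5.67e-8 * 5.7860 * 5.8647e+11 = 124290.7195 W

124290.7195 W


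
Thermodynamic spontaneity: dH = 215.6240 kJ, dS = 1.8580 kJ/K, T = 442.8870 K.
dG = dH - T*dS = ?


T*dS = 442.8870 * 1.8580 = 822.8840 kJ
dG = 215.6240 - 822.8840 = -607.2600 kJ (spontaneous)

dG = -607.2600 kJ, spontaneous


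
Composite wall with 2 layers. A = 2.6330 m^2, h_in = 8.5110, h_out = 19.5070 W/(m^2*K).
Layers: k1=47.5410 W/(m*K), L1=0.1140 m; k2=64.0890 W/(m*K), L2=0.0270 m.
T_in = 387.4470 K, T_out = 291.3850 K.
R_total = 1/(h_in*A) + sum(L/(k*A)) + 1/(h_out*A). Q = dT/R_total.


R_conv_in = 1/(8.5110*2.6330) = 0.0446
R_1 = 0.1140/(47.5410*2.6330) = 0.0009
R_2 = 0.0270/(64.0890*2.6330) = 0.0002
R_conv_out = 1/(19.5070*2.6330) = 0.0195
R_total = 0.0652 K/W
Q = 96.0620 / 0.0652 = 1474.1484 W

R_total = 0.0652 K/W, Q = 1474.1484 W


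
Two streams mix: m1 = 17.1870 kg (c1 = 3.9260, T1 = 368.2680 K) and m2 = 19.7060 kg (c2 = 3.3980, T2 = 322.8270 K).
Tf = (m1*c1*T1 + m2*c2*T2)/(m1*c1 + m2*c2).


num = 46466.1261
den = 134.4372
Tf = 345.6346 K

345.6346 K


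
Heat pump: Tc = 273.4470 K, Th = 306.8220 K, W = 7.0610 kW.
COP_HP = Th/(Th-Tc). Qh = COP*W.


COP = 306.8220 / 33.3750 = 9.1932
Qh = 9.1932 * 7.0610 = 64.9130 kW

COP = 9.1932, Qh = 64.9130 kW


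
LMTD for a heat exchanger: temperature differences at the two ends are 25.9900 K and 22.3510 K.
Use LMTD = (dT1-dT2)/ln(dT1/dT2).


dT1/dT2 = 1.1628
ln(dT1/dT2) = 0.1508
LMTD = 3.6390 / 0.1508 = 24.1248 K

24.1248 K


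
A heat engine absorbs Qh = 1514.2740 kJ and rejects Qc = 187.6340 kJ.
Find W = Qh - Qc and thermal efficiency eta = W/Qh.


W = 1514.2740 - 187.6340 = 1326.6400 kJ
eta = 1326.6400 / 1514.2740 = 0.8761 = 87.6090%

W = 1326.6400 kJ, eta = 87.6090%


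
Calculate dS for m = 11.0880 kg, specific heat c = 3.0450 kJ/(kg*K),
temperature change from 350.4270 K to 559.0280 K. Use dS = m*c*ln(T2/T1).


T2/T1 = 1.5953
ln(T2/T1) = 0.4670
dS = 11.0880 * 3.0450 * 0.4670 = 15.7689 kJ/K

15.7689 kJ/K


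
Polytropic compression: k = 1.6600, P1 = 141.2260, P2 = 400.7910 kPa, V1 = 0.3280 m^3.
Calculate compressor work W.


(k-1)/k = 0.3976
(P2/P1)^exp = 1.5139
W = 2.5152 * 141.2260 * 0.3280 * (1.5139 - 1) = 59.8781 kJ

59.8781 kJ


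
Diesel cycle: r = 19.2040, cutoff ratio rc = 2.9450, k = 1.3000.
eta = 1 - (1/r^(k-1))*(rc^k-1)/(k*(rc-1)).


r^(k-1) = 2.4267
rc^k = 4.0720
eta = 0.4993 = 49.9338%

49.9338%


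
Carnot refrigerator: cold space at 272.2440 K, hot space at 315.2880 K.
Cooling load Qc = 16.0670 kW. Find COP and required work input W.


COP = 272.2440 / 43.0440 = 6.3248
W = 16.0670 / 6.3248 = 2.5403 kW

COP = 6.3248, W = 2.5403 kW


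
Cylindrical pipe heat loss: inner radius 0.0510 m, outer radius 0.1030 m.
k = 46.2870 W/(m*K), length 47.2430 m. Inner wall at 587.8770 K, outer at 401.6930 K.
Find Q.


dT = 186.1840 K
ln(ro/ri) = 0.7029
Q = 2*pi*46.2870*47.2430*186.1840 / 0.7029 = 3639344.0175 W

3639344.0175 W


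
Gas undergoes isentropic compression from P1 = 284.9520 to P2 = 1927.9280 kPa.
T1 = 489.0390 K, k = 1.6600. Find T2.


(k-1)/k = 0.3976
(P2/P1)^exp = 2.1386
T2 = 489.0390 * 2.1386 = 1045.8523 K

1045.8523 K


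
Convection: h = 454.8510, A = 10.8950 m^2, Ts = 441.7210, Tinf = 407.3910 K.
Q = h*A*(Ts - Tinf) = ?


dT = 34.3300 K
Q = 454.8510 * 10.8950 * 34.3300 = 170125.8045 W

170125.8045 W


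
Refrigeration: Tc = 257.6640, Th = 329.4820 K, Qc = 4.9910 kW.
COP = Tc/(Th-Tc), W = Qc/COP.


COP = 257.6640 / 71.8180 = 3.5877
W = 4.9910 / 3.5877 = 1.3911 kW

COP = 3.5877, W = 1.3911 kW


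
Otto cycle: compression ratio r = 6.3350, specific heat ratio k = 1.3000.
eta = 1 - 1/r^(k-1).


r^(k-1) = 1.7399
eta = 1 - 1/1.7399 = 0.4253 = 42.5254%

42.5254%


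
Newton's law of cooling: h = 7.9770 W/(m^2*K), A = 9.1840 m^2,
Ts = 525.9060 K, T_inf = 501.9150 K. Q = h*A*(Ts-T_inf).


dT = 23.9910 K
Q = 7.9770 * 9.1840 * 23.9910 = 1757.5991 W

1757.5991 W


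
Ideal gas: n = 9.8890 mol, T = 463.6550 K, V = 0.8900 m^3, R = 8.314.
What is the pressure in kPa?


P = nRT/V = 9.8890 * 8.314 * 463.6550 / 0.8900
= 38120.3908 / 0.8900 = 42831.8998 Pa = 42.8319 kPa

42.8319 kPa


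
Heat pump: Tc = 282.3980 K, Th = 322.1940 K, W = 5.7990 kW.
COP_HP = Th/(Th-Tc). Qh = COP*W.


COP = 322.1940 / 39.7960 = 8.0961
Qh = 8.0961 * 5.7990 = 46.9495 kW

COP = 8.0961, Qh = 46.9495 kW


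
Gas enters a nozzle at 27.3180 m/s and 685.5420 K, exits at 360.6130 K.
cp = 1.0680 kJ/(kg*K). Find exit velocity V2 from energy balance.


dT = 324.9290 K
2*cp*1000*dT = 694048.3440
V1^2 = 746.2731
V2 = sqrt(694794.6171) = 833.5434 m/s

833.5434 m/s


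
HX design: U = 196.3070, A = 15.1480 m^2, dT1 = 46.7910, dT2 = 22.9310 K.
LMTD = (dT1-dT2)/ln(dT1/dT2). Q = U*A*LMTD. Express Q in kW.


LMTD = 33.4548 K
Q = 196.3070 * 15.1480 * 33.4548 = 99483.1378 W = 99.4831 kW

99.4831 kW


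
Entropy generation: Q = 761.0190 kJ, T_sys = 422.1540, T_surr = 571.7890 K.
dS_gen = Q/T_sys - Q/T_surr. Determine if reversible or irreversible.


dS_sys = 761.0190/422.1540 = 1.8027 kJ/K
dS_surr = -761.0190/571.7890 = -1.3309 kJ/K
dS_gen = 1.8027 - 1.3309 = 0.4718 kJ/K (irreversible)

dS_gen = 0.4718 kJ/K, irreversible


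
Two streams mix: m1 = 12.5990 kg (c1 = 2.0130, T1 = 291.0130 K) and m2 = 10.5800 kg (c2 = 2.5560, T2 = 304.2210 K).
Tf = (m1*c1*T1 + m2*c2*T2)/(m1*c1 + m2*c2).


num = 15607.5000
den = 52.4043
Tf = 297.8288 K

297.8288 K


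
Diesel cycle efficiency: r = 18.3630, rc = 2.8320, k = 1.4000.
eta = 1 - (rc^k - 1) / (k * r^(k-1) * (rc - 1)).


r^(k-1) = 3.2032
rc^k = 4.2947
eta = 0.5990 = 59.8965%

59.8965%


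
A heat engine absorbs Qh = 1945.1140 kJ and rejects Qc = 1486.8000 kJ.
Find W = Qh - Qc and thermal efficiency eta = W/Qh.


W = 1945.1140 - 1486.8000 = 458.3140 kJ
eta = 458.3140 / 1945.1140 = 0.2356 = 23.5623%

W = 458.3140 kJ, eta = 23.5623%


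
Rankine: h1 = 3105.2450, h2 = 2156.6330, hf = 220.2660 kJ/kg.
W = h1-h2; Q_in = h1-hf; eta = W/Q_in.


W = 948.6120 kJ/kg
Q_in = 2884.9790 kJ/kg
eta = 0.3288 = 32.8811%

eta = 32.8811%


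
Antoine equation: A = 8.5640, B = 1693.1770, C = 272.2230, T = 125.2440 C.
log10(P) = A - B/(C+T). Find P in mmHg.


C+T = 397.4670
B/(C+T) = 4.2599
log10(P) = 8.5640 - 4.2599 = 4.3041
P = 10^4.3041 = 20141.0249 mmHg

20141.0249 mmHg


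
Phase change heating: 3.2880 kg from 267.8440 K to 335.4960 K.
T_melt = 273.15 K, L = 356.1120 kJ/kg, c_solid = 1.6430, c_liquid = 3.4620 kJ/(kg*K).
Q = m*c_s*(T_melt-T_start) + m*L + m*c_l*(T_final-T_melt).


Q1 (sensible, solid) = 3.2880 * 1.6430 * 5.3060 = 28.6640 kJ
Q2 (latent) = 3.2880 * 356.1120 = 1170.8963 kJ
Q3 (sensible, liquid) = 3.2880 * 3.4620 * 62.3460 = 709.6880 kJ
Q_total = 1909.2483 kJ

1909.2483 kJ


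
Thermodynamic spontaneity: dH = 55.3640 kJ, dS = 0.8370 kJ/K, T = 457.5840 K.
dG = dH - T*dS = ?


T*dS = 457.5840 * 0.8370 = 382.9978 kJ
dG = 55.3640 - 382.9978 = -327.6338 kJ (spontaneous)

dG = -327.6338 kJ, spontaneous


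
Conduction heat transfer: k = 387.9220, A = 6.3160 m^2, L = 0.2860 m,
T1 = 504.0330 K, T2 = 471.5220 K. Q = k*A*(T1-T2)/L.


dT = 32.5110 K
Q = 387.9220 * 6.3160 * 32.5110 / 0.2860 = 278516.4343 W

278516.4343 W


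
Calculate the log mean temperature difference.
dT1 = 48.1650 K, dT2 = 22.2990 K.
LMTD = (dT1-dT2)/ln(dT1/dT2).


dT1/dT2 = 2.1600
ln(dT1/dT2) = 0.7701
LMTD = 25.8660 / 0.7701 = 33.5882 K

33.5882 K


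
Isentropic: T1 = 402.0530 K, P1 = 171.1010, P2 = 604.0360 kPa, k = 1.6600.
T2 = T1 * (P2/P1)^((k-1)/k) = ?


(k-1)/k = 0.3976
(P2/P1)^exp = 1.6512
T2 = 402.0530 * 1.6512 = 663.8766 K

663.8766 K


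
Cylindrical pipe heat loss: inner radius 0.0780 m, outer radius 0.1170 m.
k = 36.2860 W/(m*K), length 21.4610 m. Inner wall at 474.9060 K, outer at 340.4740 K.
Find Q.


dT = 134.4320 K
ln(ro/ri) = 0.4055
Q = 2*pi*36.2860*21.4610*134.4320 / 0.4055 = 1622251.1534 W

1622251.1534 W


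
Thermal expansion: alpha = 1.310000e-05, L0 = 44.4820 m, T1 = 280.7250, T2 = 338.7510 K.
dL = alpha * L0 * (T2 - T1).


dT = 58.0260 K
dL = 1.310000e-05 * 44.4820 * 58.0260 = 0.033813 m
L_final = 44.515813 m

dL = 0.033813 m


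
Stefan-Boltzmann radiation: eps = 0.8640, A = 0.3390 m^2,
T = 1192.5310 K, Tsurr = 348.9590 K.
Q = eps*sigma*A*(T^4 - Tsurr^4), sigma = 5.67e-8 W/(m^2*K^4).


T^4 = 2.0225e+12
Tsurr^4 = 1.4829e+10
Q = 0.8640 * 5.67e-8 * 0.3390 * 2.0076e+12 = 33341.0488 W

33341.0488 W


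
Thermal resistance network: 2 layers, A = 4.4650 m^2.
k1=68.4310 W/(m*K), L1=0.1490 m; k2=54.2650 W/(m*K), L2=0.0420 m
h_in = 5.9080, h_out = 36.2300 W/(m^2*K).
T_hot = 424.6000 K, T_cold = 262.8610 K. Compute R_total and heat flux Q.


R_conv_in = 1/(5.9080*4.4650) = 0.0379
R_1 = 0.1490/(68.4310*4.4650) = 0.0005
R_2 = 0.0420/(54.2650*4.4650) = 0.0002
R_conv_out = 1/(36.2300*4.4650) = 0.0062
R_total = 0.0448 K/W
Q = 161.7390 / 0.0448 = 3614.1697 W

R_total = 0.0448 K/W, Q = 3614.1697 W


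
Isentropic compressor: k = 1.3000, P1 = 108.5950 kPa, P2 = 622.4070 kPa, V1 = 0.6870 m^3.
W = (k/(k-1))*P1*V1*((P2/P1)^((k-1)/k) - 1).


(k-1)/k = 0.2308
(P2/P1)^exp = 1.4962
W = 4.3333 * 108.5950 * 0.6870 * (1.4962 - 1) = 160.4090 kJ

160.4090 kJ


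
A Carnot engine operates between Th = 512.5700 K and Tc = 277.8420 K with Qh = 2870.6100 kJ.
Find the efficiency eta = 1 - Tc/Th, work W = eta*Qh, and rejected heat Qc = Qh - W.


eta = 1 - 277.8420/512.5700 = 0.4579
W = 0.4579 * 2870.6100 = 1314.5766 kJ
Qc = 2870.6100 - 1314.5766 = 1556.0334 kJ

eta = 45.7943%, W = 1314.5766 kJ, Qc = 1556.0334 kJ


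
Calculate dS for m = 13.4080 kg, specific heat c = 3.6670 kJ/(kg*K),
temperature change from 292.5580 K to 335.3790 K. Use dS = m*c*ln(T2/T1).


T2/T1 = 1.1464
ln(T2/T1) = 0.1366
dS = 13.4080 * 3.6670 * 0.1366 = 6.7161 kJ/K

6.7161 kJ/K


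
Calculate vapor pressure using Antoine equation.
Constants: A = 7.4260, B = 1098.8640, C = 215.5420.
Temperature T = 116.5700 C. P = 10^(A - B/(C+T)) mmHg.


C+T = 332.1120
B/(C+T) = 3.3087
log10(P) = 7.4260 - 3.3087 = 4.1173
P = 10^4.1173 = 13100.4094 mmHg

13100.4094 mmHg


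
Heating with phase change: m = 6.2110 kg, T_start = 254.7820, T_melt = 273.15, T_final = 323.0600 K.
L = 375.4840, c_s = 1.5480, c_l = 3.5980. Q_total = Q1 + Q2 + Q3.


Q1 (sensible, solid) = 6.2110 * 1.5480 * 18.3680 = 176.6015 kJ
Q2 (latent) = 6.2110 * 375.4840 = 2332.1311 kJ
Q3 (sensible, liquid) = 6.2110 * 3.5980 * 49.9100 = 1115.3477 kJ
Q_total = 3624.0803 kJ

3624.0803 kJ


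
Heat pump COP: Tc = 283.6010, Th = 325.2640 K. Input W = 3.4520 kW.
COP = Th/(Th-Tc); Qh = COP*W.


COP = 325.2640 / 41.6630 = 7.8070
Qh = 7.8070 * 3.4520 = 26.9498 kW

COP = 7.8070, Qh = 26.9498 kW


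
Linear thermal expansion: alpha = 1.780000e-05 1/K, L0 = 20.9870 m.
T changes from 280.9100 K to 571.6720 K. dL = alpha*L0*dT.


dT = 290.7620 K
dL = 1.780000e-05 * 20.9870 * 290.7620 = 0.108620 m
L_final = 21.095620 m

dL = 0.108620 m


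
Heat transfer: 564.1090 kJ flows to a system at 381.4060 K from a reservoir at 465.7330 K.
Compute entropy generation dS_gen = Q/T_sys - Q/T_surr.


dS_sys = 564.1090/381.4060 = 1.4790 kJ/K
dS_surr = -564.1090/465.7330 = -1.2112 kJ/K
dS_gen = 1.4790 - 1.2112 = 0.2678 kJ/K (irreversible)

dS_gen = 0.2678 kJ/K, irreversible


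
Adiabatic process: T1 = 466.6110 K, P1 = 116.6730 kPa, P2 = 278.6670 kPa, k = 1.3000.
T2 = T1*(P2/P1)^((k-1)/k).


(k-1)/k = 0.2308
(P2/P1)^exp = 1.2225
T2 = 466.6110 * 1.2225 = 570.4431 K

570.4431 K


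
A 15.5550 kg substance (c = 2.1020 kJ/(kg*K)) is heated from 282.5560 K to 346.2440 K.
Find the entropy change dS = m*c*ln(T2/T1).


T2/T1 = 1.2254
ln(T2/T1) = 0.2033
dS = 15.5550 * 2.1020 * 0.2033 = 6.6461 kJ/K

6.6461 kJ/K


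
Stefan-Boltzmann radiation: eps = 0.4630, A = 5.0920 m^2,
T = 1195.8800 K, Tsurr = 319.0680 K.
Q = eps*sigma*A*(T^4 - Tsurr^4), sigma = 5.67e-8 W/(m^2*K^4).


T^4 = 2.0453e+12
Tsurr^4 = 1.0364e+10
Q = 0.4630 * 5.67e-8 * 5.0920 * 2.0349e+12 = 272017.3030 W

272017.3030 W


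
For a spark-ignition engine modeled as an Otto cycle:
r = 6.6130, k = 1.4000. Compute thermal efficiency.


r^(k-1) = 2.1289
eta = 1 - 1/2.1289 = 0.5303 = 53.0278%

53.0278%


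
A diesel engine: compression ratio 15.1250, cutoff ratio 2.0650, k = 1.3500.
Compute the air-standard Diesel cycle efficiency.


r^(k-1) = 2.5876
rc^k = 2.6616
eta = 0.5534 = 55.3369%

55.3369%


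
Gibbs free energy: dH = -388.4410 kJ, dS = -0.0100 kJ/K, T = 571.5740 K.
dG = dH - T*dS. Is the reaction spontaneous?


T*dS = 571.5740 * -0.0100 = -5.7157 kJ
dG = -388.4410 + 5.7157 = -382.7253 kJ (spontaneous)

dG = -382.7253 kJ, spontaneous


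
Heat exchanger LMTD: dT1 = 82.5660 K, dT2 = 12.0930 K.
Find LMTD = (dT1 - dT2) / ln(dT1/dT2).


dT1/dT2 = 6.8276
ln(dT1/dT2) = 1.9210
LMTD = 70.4730 / 1.9210 = 36.6861 K

36.6861 K


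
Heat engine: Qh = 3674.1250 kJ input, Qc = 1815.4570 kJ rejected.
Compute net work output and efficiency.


W = 3674.1250 - 1815.4570 = 1858.6680 kJ
eta = 1858.6680 / 3674.1250 = 0.5059 = 50.5880%

W = 1858.6680 kJ, eta = 50.5880%


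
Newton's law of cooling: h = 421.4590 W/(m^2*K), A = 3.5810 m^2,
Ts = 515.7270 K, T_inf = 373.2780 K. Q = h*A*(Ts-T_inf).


dT = 142.4490 K
Q = 421.4590 * 3.5810 * 142.4490 = 214990.3953 W

214990.3953 W


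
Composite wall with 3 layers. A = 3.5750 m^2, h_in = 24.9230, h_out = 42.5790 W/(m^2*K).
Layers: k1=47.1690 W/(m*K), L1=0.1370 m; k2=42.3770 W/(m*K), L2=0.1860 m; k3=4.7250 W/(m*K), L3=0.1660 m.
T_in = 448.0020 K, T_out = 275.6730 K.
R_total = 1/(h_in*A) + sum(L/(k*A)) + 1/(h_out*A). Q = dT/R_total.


R_conv_in = 1/(24.9230*3.5750) = 0.0112
R_1 = 0.1370/(47.1690*3.5750) = 0.0008
R_2 = 0.1860/(42.3770*3.5750) = 0.0012
R_3 = 0.1660/(4.7250*3.5750) = 0.0098
R_conv_out = 1/(42.5790*3.5750) = 0.0066
R_total = 0.0297 K/W
Q = 172.3290 / 0.0297 = 5810.1081 W

R_total = 0.0297 K/W, Q = 5810.1081 W


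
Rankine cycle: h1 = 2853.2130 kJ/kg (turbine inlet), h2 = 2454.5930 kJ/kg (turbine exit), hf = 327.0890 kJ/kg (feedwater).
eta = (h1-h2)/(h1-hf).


W = 398.6200 kJ/kg
Q_in = 2526.1240 kJ/kg
eta = 0.1578 = 15.7799%

eta = 15.7799%


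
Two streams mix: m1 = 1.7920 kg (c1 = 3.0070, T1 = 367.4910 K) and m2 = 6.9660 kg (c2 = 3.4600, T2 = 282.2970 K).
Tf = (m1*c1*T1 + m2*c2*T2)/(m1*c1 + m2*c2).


num = 8784.2653
den = 29.4909
Tf = 297.8635 K

297.8635 K


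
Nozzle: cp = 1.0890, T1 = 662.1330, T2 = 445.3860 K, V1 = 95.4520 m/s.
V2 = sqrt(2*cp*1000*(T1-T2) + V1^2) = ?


dT = 216.7470 K
2*cp*1000*dT = 472074.9660
V1^2 = 9111.0843
V2 = sqrt(481186.0503) = 693.6758 m/s

693.6758 m/s


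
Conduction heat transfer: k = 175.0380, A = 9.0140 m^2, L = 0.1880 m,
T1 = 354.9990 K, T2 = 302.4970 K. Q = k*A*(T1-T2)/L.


dT = 52.5020 K
Q = 175.0380 * 9.0140 * 52.5020 / 0.1880 = 440623.7421 W

440623.7421 W


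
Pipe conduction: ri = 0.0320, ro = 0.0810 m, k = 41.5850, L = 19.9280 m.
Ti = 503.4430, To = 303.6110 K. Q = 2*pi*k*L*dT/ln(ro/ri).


dT = 199.8320 K
ln(ro/ri) = 0.9287
Q = 2*pi*41.5850*19.9280*199.8320 / 0.9287 = 1120375.7009 W

1120375.7009 W


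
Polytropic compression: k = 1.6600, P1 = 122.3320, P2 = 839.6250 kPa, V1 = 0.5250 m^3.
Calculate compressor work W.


(k-1)/k = 0.3976
(P2/P1)^exp = 2.1508
W = 2.5152 * 122.3320 * 0.5250 * (2.1508 - 1) = 185.8950 kJ

185.8950 kJ


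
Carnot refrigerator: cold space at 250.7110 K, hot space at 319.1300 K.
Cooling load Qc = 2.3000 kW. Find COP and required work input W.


COP = 250.7110 / 68.4190 = 3.6643
W = 2.3000 / 3.6643 = 0.6277 kW

COP = 3.6643, W = 0.6277 kW


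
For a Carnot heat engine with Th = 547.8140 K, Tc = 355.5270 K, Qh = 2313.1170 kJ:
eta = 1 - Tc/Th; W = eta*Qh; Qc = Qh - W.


eta = 1 - 355.5270/547.8140 = 0.3510
W = 0.3510 * 2313.1170 = 811.9222 kJ
Qc = 2313.1170 - 811.9222 = 1501.1948 kJ

eta = 35.1008%, W = 811.9222 kJ, Qc = 1501.1948 kJ


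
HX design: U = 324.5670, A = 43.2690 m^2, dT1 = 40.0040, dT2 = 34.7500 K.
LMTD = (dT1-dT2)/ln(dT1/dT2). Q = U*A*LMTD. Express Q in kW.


LMTD = 37.3154 K
Q = 324.5670 * 43.2690 * 37.3154 = 524045.5196 W = 524.0455 kW

524.0455 kW


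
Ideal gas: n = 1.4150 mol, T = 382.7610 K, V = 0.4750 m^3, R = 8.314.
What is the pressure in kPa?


P = nRT/V = 1.4150 * 8.314 * 382.7610 / 0.4750
= 4502.9191 / 0.4750 = 9479.8296 Pa = 9.4798 kPa

9.4798 kPa


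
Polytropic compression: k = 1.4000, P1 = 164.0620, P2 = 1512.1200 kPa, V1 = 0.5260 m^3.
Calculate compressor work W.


(k-1)/k = 0.2857
(P2/P1)^exp = 1.8862
W = 3.5000 * 164.0620 * 0.5260 * (1.8862 - 1) = 267.6741 kJ

267.6741 kJ


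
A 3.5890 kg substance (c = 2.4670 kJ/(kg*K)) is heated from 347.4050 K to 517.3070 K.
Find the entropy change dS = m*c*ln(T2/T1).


T2/T1 = 1.4891
ln(T2/T1) = 0.3981
dS = 3.5890 * 2.4670 * 0.3981 = 3.5252 kJ/K

3.5252 kJ/K


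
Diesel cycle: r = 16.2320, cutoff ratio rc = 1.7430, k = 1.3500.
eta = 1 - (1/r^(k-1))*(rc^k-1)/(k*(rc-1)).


r^(k-1) = 2.6523
rc^k = 2.1171
eta = 0.5801 = 58.0088%

58.0088%


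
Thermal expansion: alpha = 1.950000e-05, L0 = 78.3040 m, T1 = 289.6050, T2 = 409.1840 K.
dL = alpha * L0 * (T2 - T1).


dT = 119.5790 K
dL = 1.950000e-05 * 78.3040 * 119.5790 = 0.182589 m
L_final = 78.486589 m

dL = 0.182589 m


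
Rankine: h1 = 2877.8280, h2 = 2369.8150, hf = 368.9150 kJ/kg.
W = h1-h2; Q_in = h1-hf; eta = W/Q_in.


W = 508.0130 kJ/kg
Q_in = 2508.9130 kJ/kg
eta = 0.2025 = 20.2483%

eta = 20.2483%


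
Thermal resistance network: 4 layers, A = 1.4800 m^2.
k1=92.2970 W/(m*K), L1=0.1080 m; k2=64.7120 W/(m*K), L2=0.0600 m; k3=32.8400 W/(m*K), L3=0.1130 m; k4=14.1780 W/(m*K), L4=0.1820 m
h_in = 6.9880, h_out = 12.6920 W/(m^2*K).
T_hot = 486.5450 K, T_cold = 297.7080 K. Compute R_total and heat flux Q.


R_conv_in = 1/(6.9880*1.4800) = 0.0967
R_1 = 0.1080/(92.2970*1.4800) = 0.0008
R_2 = 0.0600/(64.7120*1.4800) = 0.0006
R_3 = 0.1130/(32.8400*1.4800) = 0.0023
R_4 = 0.1820/(14.1780*1.4800) = 0.0087
R_conv_out = 1/(12.6920*1.4800) = 0.0532
R_total = 0.1623 K/W
Q = 188.8370 / 0.1623 = 1163.1994 W

R_total = 0.1623 K/W, Q = 1163.1994 W


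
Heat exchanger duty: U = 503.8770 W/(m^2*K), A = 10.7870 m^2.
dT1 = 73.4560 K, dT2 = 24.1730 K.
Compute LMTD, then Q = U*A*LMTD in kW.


LMTD = 44.3412 K
Q = 503.8770 * 10.7870 * 44.3412 = 241008.4729 W = 241.0085 kW

241.0085 kW


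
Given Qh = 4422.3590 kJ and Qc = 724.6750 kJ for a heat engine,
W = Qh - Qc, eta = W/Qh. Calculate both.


W = 4422.3590 - 724.6750 = 3697.6840 kJ
eta = 3697.6840 / 4422.3590 = 0.8361 = 83.6134%

W = 3697.6840 kJ, eta = 83.6134%
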